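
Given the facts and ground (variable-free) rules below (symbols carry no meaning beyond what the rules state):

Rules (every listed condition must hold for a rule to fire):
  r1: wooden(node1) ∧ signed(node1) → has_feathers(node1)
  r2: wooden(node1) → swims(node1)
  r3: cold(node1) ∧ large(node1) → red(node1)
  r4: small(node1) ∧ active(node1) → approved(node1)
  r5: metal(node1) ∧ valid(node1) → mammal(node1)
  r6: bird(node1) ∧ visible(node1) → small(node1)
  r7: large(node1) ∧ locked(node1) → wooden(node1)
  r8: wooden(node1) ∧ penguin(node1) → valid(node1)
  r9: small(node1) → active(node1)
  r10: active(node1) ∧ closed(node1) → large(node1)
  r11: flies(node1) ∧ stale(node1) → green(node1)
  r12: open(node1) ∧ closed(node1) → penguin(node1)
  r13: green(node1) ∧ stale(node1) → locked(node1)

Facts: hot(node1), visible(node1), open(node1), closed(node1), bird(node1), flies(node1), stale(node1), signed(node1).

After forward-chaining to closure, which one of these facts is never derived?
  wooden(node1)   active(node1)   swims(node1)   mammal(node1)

mammal(node1)

[1] r6 [bird(node1) ∧ visible(node1) → small(node1)]; r11 [flies(node1) ∧ stale(node1) → green(node1)]; r12 [open(node1) ∧ closed(node1) → penguin(node1)]. ⇒ new: small(node1), green(node1), penguin(node1).
[2] r9 [small(node1) → active(node1)]; r13 [green(node1) ∧ stale(node1) → locked(node1)]. ⇒ new: active(node1), locked(node1).
[3] r4 [small(node1) ∧ active(node1) → approved(node1)]; r10 [active(node1) ∧ closed(node1) → large(node1)]. ⇒ new: approved(node1), large(node1).
[4] r7 [large(node1) ∧ locked(node1) → wooden(node1)]. ⇒ new: wooden(node1).
[5] r1 [wooden(node1) ∧ signed(node1) → has_feathers(node1)]; r2 [wooden(node1) → swims(node1)]; r8 [wooden(node1) ∧ penguin(node1) → valid(node1)]. ⇒ new: has_feathers(node1), swims(node1), valid(node1).
Derived: swims(node1) (round 5), active(node1) (round 2), wooden(node1) (round 4). mammal(node1) never appears in any round.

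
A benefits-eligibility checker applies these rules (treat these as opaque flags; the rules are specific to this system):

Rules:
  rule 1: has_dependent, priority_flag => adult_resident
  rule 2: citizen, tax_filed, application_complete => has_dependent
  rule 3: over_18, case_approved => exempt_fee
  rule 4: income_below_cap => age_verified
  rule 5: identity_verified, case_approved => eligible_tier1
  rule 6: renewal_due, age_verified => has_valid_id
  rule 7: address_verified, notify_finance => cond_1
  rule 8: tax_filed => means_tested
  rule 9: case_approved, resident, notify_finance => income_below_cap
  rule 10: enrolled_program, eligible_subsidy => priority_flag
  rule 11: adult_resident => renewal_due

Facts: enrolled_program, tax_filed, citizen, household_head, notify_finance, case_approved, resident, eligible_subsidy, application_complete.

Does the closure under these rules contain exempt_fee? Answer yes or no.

Round 1: rule 2 [citizen, tax_filed, application_complete => has_dependent]; rule 8 [tax_filed => means_tested]; rule 9 [case_approved, resident, notify_finance => income_below_cap]; rule 10 [enrolled_program, eligible_subsidy => priority_flag]. New: has_dependent, means_tested, income_below_cap, priority_flag.
Round 2: rule 1 [has_dependent, priority_flag => adult_resident]; rule 4 [income_below_cap => age_verified]. New: adult_resident, age_verified.
Round 3: rule 11 [adult_resident => renewal_due]. New: renewal_due.
Round 4: rule 6 [renewal_due, age_verified => has_valid_id]. New: has_valid_id.
Fixed point reached. exempt_fee is concluded only by rule 3; rule 3 needs over_18 (never derived).

no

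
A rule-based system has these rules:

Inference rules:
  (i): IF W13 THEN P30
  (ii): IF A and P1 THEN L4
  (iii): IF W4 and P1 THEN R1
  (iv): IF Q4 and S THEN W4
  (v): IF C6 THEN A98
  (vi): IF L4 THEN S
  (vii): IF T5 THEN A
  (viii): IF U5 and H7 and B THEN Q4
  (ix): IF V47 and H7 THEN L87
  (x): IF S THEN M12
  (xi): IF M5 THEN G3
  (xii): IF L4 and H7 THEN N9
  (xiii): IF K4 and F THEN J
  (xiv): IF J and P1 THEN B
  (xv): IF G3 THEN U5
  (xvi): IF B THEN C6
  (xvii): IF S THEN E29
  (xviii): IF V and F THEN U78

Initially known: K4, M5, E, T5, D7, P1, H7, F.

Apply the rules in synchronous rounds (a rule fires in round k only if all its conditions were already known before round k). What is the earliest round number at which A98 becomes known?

Round 1 — (vii), (xi), (xiii), derive A, G3, J.
Round 2 — (ii), (xiv), (xv), derive L4, B, U5.
Round 3 — (vi), (viii), (xii), (xvi), derive S, Q4, N9, C6.
Round 4 — (iv), (v), (x), (xvii), derive W4, A98, M12, E29.
A98 first appears in round 4.

4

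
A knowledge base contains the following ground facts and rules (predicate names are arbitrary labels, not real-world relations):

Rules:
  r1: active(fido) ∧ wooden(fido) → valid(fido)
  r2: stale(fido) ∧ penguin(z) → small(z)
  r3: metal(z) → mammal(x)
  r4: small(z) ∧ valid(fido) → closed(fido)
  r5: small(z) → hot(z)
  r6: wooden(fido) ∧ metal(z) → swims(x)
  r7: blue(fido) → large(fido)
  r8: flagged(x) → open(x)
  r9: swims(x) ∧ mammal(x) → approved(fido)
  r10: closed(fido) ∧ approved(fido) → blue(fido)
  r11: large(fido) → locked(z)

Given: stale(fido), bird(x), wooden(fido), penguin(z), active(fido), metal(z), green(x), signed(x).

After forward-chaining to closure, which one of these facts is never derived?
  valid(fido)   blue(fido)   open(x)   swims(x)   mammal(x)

Round 1 fires r1, r2, r3, r6, giving valid(fido), small(z), mammal(x), swims(x).
Round 2 fires r4, r5, r9, giving closed(fido), hot(z), approved(fido).
Round 3 fires r10, giving blue(fido).
Round 4 fires r7, giving large(fido).
Round 5 fires r11, giving locked(z).
Derived: blue(fido) (round 3), valid(fido) (round 1), swims(x) (round 1), mammal(x) (round 1). open(x) never appears in any round.

open(x)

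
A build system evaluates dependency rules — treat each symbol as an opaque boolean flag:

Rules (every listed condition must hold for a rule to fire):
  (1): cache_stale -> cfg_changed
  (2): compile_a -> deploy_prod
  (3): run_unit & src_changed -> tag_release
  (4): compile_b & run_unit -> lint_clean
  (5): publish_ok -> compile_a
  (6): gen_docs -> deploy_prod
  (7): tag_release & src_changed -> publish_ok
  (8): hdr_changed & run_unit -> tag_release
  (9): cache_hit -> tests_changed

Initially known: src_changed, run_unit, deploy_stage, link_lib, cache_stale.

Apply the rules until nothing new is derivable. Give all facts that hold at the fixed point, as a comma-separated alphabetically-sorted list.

cache_stale, cfg_changed, compile_a, deploy_prod, deploy_stage, link_lib, publish_ok, run_unit, src_changed, tag_release

Round 1 fires (1), (3), giving cfg_changed, tag_release.
Round 2 fires (7), giving publish_ok.
Round 3 fires (5), giving compile_a.
Round 4 fires (2), giving deploy_prod.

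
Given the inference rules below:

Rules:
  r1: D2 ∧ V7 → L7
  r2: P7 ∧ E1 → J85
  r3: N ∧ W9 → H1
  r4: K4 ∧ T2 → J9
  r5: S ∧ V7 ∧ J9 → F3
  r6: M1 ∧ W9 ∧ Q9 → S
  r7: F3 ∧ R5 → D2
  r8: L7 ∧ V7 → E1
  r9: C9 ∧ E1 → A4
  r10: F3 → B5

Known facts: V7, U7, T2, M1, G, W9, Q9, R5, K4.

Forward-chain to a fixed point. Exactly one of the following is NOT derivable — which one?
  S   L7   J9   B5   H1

Round 1: r4 [K4 ∧ T2 → J9]; r6 [M1 ∧ W9 ∧ Q9 → S]. New: J9, S.
Round 2: r5 [S ∧ V7 ∧ J9 → F3]. New: F3.
Round 3: r7 [F3 ∧ R5 → D2]; r10 [F3 → B5]. New: D2, B5.
Round 4: r1 [D2 ∧ V7 → L7]. New: L7.
Round 5: r8 [L7 ∧ V7 → E1]. New: E1.
Derived: S (round 1), J9 (round 1), L7 (round 4), B5 (round 3). H1 never appears in any round.

H1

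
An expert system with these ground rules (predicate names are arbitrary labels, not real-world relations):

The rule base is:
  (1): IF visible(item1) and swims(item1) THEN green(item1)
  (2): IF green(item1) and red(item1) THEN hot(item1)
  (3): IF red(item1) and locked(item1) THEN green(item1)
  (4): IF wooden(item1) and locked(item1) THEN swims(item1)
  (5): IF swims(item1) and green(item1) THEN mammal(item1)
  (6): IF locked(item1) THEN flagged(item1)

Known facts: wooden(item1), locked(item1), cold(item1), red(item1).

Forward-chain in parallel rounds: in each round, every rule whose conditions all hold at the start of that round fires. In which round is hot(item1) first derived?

Round 1 — (3), (4), (6), derive green(item1), swims(item1), flagged(item1).
Round 2 — (2), (5), derive hot(item1), mammal(item1).
hot(item1) first appears in round 2.

2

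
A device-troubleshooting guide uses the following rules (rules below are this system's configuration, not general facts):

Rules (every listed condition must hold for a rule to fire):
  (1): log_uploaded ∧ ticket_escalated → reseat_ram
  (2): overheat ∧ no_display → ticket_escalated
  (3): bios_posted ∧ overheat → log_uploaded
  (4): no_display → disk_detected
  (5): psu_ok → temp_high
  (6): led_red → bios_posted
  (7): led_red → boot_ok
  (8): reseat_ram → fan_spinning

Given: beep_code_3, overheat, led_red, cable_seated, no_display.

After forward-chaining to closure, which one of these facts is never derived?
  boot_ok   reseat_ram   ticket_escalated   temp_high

temp_high

Round 1: (2) [overheat ∧ no_display → ticket_escalated]; (4) [no_display → disk_detected]; (6) [led_red → bios_posted]; (7) [led_red → boot_ok]. Adds ticket_escalated, disk_detected, bios_posted, boot_ok.
Round 2: (3) [bios_posted ∧ overheat → log_uploaded]. Adds log_uploaded.
Round 3: (1) [log_uploaded ∧ ticket_escalated → reseat_ram]. Adds reseat_ram.
Round 4: (8) [reseat_ram → fan_spinning]. Adds fan_spinning.
Derived: boot_ok (round 1), reseat_ram (round 3), ticket_escalated (round 1). temp_high never appears in any round.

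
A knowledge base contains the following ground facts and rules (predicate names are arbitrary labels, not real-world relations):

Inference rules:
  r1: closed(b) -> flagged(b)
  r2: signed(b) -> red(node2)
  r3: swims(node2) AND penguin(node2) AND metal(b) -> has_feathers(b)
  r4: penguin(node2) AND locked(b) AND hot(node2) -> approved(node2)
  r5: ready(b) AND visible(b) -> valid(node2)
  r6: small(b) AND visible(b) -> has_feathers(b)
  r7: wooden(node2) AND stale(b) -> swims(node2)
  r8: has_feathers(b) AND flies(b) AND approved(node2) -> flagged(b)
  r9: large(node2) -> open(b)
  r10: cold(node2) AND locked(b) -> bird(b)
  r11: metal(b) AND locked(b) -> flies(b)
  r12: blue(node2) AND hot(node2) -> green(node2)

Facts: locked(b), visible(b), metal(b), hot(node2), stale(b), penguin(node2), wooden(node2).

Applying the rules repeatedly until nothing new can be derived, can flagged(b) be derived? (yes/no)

yes

Round 1: r4 [penguin(node2) AND locked(b) AND hot(node2) -> approved(node2)]; r7 [wooden(node2) AND stale(b) -> swims(node2)]; r11 [metal(b) AND locked(b) -> flies(b)]. New: approved(node2), swims(node2), flies(b).
Round 2: r3 [swims(node2) AND penguin(node2) AND metal(b) -> has_feathers(b)]. New: has_feathers(b).
Round 3: r8 [has_feathers(b) AND flies(b) AND approved(node2) -> flagged(b)]. New: flagged(b).
flagged(b) appears in round 3, so it is derivable.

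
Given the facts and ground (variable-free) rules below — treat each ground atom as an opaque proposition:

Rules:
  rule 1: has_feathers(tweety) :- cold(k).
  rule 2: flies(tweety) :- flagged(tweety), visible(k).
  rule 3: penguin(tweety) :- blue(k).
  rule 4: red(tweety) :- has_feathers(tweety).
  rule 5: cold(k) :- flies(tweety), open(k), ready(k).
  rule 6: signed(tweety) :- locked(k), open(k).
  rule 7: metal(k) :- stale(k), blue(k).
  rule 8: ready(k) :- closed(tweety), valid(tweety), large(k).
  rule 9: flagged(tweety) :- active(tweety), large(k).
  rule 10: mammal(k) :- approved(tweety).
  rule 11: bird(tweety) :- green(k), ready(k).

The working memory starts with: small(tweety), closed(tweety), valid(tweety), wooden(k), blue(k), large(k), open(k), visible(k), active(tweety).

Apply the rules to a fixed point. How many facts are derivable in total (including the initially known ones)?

[1] rule 3 [penguin(tweety) :- blue(k).]; rule 8 [ready(k) :- closed(tweety), valid(tweety), large(k).]; rule 9 [flagged(tweety) :- active(tweety), large(k).]. ⇒ new: penguin(tweety), ready(k), flagged(tweety).
[2] rule 2 [flies(tweety) :- flagged(tweety), visible(k).]. ⇒ new: flies(tweety).
[3] rule 5 [cold(k) :- flies(tweety), open(k), ready(k).]. ⇒ new: cold(k).
[4] rule 1 [has_feathers(tweety) :- cold(k).]. ⇒ new: has_feathers(tweety).
[5] rule 4 [red(tweety) :- has_feathers(tweety).]. ⇒ new: red(tweety).
Closure: {active(tweety), blue(k), closed(tweety), cold(k), flagged(tweety), flies(tweety), has_feathers(tweety), large(k), open(k), penguin(tweety), ready(k), red(tweety), small(tweety), valid(tweety), visible(k), wooden(k)} — 16 facts.

16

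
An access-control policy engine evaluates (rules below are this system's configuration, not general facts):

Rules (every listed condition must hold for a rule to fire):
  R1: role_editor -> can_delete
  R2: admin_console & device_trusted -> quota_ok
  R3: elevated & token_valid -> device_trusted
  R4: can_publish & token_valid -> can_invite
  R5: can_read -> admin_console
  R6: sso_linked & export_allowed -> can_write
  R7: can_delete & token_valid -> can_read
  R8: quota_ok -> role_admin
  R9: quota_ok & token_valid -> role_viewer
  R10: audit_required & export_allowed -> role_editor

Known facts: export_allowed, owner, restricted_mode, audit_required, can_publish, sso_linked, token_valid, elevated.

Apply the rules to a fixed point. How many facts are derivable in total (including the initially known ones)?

Round 1 — R3, R4, R6, R10, derive device_trusted, can_invite, can_write, role_editor.
Round 2 — R1, derive can_delete.
Round 3 — R7, derive can_read.
Round 4 — R5, derive admin_console.
Round 5 — R2, derive quota_ok.
Round 6 — R8, R9, derive role_admin, role_viewer.
Closure: {admin_console, audit_required, can_delete, can_invite, can_publish, can_read, can_write, device_trusted, elevated, export_allowed, owner, quota_ok, restricted_mode, role_admin, role_editor, role_viewer, sso_linked, token_valid} — 18 facts.

18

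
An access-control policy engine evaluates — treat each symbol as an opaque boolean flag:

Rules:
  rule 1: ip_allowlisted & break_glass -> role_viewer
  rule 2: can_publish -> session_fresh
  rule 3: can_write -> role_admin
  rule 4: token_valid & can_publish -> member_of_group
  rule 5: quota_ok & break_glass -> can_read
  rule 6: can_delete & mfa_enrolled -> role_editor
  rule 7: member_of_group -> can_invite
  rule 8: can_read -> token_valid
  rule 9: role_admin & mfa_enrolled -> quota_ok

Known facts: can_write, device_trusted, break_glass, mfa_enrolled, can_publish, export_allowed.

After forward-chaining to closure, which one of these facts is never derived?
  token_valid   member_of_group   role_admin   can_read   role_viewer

Round 1: rule 2 [can_publish -> session_fresh]; rule 3 [can_write -> role_admin]. New: session_fresh, role_admin.
Round 2: rule 9 [role_admin & mfa_enrolled -> quota_ok]. New: quota_ok.
Round 3: rule 5 [quota_ok & break_glass -> can_read]. New: can_read.
Round 4: rule 8 [can_read -> token_valid]. New: token_valid.
Round 5: rule 4 [token_valid & can_publish -> member_of_group]. New: member_of_group.
Round 6: rule 7 [member_of_group -> can_invite]. New: can_invite.
Derived: member_of_group (round 5), token_valid (round 4), role_admin (round 1), can_read (round 3). role_viewer never appears in any round.

role_viewer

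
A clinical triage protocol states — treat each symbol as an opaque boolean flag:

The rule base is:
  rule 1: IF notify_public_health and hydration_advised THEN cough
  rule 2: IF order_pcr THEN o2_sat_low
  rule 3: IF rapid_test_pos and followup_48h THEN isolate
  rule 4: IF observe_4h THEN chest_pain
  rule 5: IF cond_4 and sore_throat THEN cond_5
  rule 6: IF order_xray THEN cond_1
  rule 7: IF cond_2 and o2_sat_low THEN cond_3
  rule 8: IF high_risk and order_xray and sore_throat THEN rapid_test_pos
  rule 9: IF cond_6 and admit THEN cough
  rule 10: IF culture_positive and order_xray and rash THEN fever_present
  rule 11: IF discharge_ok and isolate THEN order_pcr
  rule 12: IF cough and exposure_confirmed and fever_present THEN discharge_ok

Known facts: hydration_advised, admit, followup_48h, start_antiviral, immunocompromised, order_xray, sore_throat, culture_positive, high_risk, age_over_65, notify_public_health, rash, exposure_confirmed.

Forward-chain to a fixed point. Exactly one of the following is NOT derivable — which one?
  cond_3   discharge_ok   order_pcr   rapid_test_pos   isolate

cond_3

Round 1 — rule 1, rule 6, rule 8, rule 10, derive cough, cond_1, rapid_test_pos, fever_present.
Round 2 — rule 3, rule 12, derive isolate, discharge_ok.
Round 3 — rule 11, derive order_pcr.
Round 4 — rule 2, derive o2_sat_low.
Derived: order_pcr (round 3), discharge_ok (round 2), rapid_test_pos (round 1), isolate (round 2). cond_3 never appears in any round.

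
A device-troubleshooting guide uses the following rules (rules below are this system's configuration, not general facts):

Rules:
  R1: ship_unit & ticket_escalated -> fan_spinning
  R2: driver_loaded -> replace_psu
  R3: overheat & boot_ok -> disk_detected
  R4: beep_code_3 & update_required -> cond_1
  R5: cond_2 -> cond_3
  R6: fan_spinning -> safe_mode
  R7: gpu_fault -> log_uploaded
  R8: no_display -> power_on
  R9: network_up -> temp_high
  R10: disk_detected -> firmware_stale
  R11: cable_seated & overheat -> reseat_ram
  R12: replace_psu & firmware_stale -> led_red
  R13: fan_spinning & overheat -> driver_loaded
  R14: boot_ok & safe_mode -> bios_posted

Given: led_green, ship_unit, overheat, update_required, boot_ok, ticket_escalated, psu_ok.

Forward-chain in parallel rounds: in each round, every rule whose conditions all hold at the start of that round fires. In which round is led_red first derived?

4

Round 1: R1 [ship_unit & ticket_escalated -> fan_spinning]; R3 [overheat & boot_ok -> disk_detected]. Adds fan_spinning, disk_detected.
Round 2: R6 [fan_spinning -> safe_mode]; R10 [disk_detected -> firmware_stale]; R13 [fan_spinning & overheat -> driver_loaded]. Adds safe_mode, firmware_stale, driver_loaded.
Round 3: R2 [driver_loaded -> replace_psu]; R14 [boot_ok & safe_mode -> bios_posted]. Adds replace_psu, bios_posted.
Round 4: R12 [replace_psu & firmware_stale -> led_red]. Adds led_red.
led_red first appears in round 4.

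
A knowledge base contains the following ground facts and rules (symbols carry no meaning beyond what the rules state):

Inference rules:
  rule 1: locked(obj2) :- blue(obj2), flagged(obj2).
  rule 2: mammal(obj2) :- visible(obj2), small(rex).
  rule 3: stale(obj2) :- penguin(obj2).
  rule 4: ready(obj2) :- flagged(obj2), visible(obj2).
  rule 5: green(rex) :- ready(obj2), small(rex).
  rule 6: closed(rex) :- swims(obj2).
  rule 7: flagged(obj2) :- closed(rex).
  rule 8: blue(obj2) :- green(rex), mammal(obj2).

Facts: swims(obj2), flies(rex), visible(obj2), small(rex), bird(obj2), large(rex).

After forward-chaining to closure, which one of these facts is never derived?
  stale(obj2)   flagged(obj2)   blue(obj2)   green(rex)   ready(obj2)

Round 1: rule 2 [mammal(obj2) :- visible(obj2), small(rex).]; rule 6 [closed(rex) :- swims(obj2).]. Adds mammal(obj2), closed(rex).
Round 2: rule 7 [flagged(obj2) :- closed(rex).]. Adds flagged(obj2).
Round 3: rule 4 [ready(obj2) :- flagged(obj2), visible(obj2).]. Adds ready(obj2).
Round 4: rule 5 [green(rex) :- ready(obj2), small(rex).]. Adds green(rex).
Round 5: rule 8 [blue(obj2) :- green(rex), mammal(obj2).]. Adds blue(obj2).
Round 6: rule 1 [locked(obj2) :- blue(obj2), flagged(obj2).]. Adds locked(obj2).
Derived: ready(obj2) (round 3), green(rex) (round 4), blue(obj2) (round 5), flagged(obj2) (round 2). stale(obj2) never appears in any round.

stale(obj2)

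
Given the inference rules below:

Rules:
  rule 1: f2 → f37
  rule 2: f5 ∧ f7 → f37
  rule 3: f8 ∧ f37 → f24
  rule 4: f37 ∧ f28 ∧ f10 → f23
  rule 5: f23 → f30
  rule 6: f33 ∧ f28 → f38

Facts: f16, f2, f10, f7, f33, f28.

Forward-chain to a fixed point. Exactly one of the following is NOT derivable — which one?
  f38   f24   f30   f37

f24

Round 1 fires rule 1, rule 6, giving f37, f38.
Round 2 fires rule 4, giving f23.
Round 3 fires rule 5, giving f30.
Derived: f30 (round 3), f38 (round 1), f37 (round 1). f24 never appears in any round.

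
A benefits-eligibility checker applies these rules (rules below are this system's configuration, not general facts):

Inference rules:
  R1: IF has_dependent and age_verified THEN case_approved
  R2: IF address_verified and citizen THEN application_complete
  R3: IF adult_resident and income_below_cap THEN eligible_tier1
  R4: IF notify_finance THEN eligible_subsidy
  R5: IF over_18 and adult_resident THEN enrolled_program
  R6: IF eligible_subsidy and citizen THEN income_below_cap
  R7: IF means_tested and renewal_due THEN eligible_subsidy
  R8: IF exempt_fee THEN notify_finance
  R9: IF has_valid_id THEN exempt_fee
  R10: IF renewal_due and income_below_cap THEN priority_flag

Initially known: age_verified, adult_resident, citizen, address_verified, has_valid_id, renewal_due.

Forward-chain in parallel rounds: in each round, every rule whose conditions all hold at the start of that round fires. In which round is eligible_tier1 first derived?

Round 1: R2 [IF address_verified and citizen THEN application_complete]; R9 [IF has_valid_id THEN exempt_fee]. Adds application_complete, exempt_fee.
Round 2: R8 [IF exempt_fee THEN notify_finance]. Adds notify_finance.
Round 3: R4 [IF notify_finance THEN eligible_subsidy]. Adds eligible_subsidy.
Round 4: R6 [IF eligible_subsidy and citizen THEN income_below_cap]. Adds income_below_cap.
Round 5: R3 [IF adult_resident and income_below_cap THEN eligible_tier1]; R10 [IF renewal_due and income_below_cap THEN priority_flag]. Adds eligible_tier1, priority_flag.
eligible_tier1 first appears in round 5.

5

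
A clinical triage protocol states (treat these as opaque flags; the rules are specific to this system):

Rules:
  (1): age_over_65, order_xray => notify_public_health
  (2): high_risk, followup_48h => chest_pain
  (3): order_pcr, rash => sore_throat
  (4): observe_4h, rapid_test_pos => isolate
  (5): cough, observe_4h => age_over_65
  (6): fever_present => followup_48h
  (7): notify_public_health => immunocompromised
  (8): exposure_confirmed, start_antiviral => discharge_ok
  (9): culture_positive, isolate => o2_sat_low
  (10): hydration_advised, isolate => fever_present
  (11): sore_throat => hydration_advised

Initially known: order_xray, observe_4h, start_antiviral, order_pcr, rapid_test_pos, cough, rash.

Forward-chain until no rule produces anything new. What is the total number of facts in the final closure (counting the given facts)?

[1] (3) [order_pcr, rash => sore_throat]; (4) [observe_4h, rapid_test_pos => isolate]; (5) [cough, observe_4h => age_over_65]. ⇒ new: sore_throat, isolate, age_over_65.
[2] (1) [age_over_65, order_xray => notify_public_health]; (11) [sore_throat => hydration_advised]. ⇒ new: notify_public_health, hydration_advised.
[3] (7) [notify_public_health => immunocompromised]; (10) [hydration_advised, isolate => fever_present]. ⇒ new: immunocompromised, fever_present.
[4] (6) [fever_present => followup_48h]. ⇒ new: followup_48h.
Closure: {age_over_65, cough, fever_present, followup_48h, hydration_advised, immunocompromised, isolate, notify_public_health, observe_4h, order_pcr, order_xray, rapid_test_pos, rash, sore_throat, start_antiviral} — 15 facts.

15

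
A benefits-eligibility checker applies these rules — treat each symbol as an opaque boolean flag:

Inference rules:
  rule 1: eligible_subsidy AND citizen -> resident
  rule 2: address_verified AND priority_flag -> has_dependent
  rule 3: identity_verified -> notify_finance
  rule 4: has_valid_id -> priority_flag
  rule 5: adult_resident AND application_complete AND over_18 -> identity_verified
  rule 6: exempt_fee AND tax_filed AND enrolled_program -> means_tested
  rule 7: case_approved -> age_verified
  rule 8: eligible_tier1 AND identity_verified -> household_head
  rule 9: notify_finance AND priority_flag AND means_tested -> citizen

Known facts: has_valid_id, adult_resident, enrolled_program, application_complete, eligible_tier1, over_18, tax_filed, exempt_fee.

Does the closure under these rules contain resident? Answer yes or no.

Round 1 — rule 4, rule 5, rule 6, derive priority_flag, identity_verified, means_tested.
Round 2 — rule 3, rule 8, derive notify_finance, household_head.
Round 3 — rule 9, derive citizen.
Fixed point reached. resident is concluded only by rule 1; rule 1 needs eligible_subsidy (never derived).

no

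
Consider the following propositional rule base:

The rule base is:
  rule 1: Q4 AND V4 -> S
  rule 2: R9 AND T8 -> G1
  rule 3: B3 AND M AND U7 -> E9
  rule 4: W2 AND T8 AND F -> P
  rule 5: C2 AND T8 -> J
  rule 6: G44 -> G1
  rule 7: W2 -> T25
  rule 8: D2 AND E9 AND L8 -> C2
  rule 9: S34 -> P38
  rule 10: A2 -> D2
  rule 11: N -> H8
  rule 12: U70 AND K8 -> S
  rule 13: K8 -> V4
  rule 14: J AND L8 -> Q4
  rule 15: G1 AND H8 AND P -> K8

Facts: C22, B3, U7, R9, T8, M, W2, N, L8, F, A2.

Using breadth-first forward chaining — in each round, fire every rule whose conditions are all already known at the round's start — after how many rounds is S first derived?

5

Round 1 — rule 2, rule 3, rule 4, rule 7, rule 10, rule 11, derive G1, E9, P, T25, D2, H8.
Round 2 — rule 8, rule 15, derive C2, K8.
Round 3 — rule 5, rule 13, derive J, V4.
Round 4 — rule 14, derive Q4.
Round 5 — rule 1, derive S.
S first appears in round 5.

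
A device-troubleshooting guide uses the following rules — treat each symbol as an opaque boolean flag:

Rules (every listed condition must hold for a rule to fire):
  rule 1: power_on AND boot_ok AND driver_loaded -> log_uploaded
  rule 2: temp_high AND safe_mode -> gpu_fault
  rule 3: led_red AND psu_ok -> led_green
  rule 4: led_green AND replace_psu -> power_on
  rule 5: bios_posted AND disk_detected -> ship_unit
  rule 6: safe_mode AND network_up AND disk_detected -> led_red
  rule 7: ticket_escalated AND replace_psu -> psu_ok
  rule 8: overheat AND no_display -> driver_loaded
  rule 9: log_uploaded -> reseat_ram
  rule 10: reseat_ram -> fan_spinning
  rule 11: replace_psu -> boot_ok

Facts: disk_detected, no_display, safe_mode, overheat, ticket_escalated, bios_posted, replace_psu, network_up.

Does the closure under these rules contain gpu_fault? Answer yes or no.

no

Round 1 fires rule 5, rule 6, rule 7, rule 8, rule 11, giving ship_unit, led_red, psu_ok, driver_loaded, boot_ok.
Round 2 fires rule 3, giving led_green.
Round 3 fires rule 4, giving power_on.
Round 4 fires rule 1, giving log_uploaded.
Round 5 fires rule 9, giving reseat_ram.
Round 6 fires rule 10, giving fan_spinning.
Fixed point reached. gpu_fault is concluded only by rule 2; rule 2 needs temp_high (never derived).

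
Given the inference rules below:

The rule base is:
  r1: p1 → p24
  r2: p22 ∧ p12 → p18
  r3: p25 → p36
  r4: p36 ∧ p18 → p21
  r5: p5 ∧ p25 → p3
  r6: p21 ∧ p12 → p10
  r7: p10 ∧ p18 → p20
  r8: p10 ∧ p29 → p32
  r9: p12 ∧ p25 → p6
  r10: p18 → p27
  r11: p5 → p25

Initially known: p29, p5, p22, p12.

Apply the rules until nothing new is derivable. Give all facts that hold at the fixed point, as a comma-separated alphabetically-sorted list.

Round 1 fires r2, r11, giving p18, p25.
Round 2 fires r3, r5, r9, r10, giving p36, p3, p6, p27.
Round 3 fires r4, giving p21.
Round 4 fires r6, giving p10.
Round 5 fires r7, r8, giving p20, p32.

p10, p12, p18, p20, p21, p22, p25, p27, p29, p3, p32, p36, p5, p6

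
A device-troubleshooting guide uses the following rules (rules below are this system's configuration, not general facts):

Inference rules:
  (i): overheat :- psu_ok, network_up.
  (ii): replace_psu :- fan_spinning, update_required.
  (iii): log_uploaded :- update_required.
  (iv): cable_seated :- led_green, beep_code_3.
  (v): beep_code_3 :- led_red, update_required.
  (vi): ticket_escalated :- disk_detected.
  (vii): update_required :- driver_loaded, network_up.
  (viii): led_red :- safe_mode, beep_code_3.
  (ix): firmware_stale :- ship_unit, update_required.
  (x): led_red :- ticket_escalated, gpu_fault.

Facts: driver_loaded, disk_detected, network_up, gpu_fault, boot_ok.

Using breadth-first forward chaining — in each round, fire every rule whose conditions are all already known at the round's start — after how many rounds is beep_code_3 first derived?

3

Round 1 — (vi), (vii), derive ticket_escalated, update_required.
Round 2 — (iii), (x), derive log_uploaded, led_red.
Round 3 — (v), derive beep_code_3.
beep_code_3 first appears in round 3.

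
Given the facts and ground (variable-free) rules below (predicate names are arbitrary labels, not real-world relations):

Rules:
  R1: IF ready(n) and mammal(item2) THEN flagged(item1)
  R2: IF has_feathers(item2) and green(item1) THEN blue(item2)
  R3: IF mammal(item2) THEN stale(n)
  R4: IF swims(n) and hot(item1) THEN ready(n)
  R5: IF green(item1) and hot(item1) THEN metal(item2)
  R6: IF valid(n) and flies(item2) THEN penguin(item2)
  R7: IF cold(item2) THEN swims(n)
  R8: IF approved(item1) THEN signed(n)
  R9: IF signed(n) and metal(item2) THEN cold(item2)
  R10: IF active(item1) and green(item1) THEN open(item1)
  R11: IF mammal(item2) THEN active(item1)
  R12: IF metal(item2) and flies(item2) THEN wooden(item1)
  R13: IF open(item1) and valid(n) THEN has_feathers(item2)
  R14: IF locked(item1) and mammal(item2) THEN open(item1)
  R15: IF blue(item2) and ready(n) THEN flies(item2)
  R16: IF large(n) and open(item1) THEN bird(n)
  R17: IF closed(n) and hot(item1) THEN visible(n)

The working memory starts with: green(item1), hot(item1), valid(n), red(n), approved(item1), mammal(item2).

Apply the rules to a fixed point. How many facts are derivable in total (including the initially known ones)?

20

Round 1 fires R3, R5, R8, R11, giving stale(n), metal(item2), signed(n), active(item1).
Round 2 fires R9, R10, giving cold(item2), open(item1).
Round 3 fires R7, R13, giving swims(n), has_feathers(item2).
Round 4 fires R2, R4, giving blue(item2), ready(n).
Round 5 fires R1, R15, giving flagged(item1), flies(item2).
Round 6 fires R6, R12, giving penguin(item2), wooden(item1).
Closure: {active(item1), approved(item1), blue(item2), cold(item2), flagged(item1), flies(item2), green(item1), has_feathers(item2), hot(item1), mammal(item2), metal(item2), open(item1), penguin(item2), ready(n), red(n), signed(n), stale(n), swims(n), valid(n), wooden(item1)} — 20 facts.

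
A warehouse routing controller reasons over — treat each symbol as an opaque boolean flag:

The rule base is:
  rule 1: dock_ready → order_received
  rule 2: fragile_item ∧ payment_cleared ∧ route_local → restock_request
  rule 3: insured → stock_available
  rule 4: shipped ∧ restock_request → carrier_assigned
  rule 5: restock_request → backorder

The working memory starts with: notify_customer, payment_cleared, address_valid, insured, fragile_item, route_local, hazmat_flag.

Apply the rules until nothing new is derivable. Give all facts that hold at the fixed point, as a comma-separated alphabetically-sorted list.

Round 1: rule 2 [fragile_item ∧ payment_cleared ∧ route_local → restock_request]; rule 3 [insured → stock_available]. New: restock_request, stock_available.
Round 2: rule 5 [restock_request → backorder]. New: backorder.

address_valid, backorder, fragile_item, hazmat_flag, insured, notify_customer, payment_cleared, restock_request, route_local, stock_available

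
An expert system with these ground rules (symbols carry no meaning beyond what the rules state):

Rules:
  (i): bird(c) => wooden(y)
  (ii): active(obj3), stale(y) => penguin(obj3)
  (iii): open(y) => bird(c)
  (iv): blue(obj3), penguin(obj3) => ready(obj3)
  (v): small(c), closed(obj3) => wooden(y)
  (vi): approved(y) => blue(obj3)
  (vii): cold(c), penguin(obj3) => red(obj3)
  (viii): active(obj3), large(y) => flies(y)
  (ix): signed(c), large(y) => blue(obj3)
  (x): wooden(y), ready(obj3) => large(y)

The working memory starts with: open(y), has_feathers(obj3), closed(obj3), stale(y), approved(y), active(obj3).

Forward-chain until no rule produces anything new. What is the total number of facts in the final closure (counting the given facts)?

13

[1] (ii) [active(obj3), stale(y) => penguin(obj3)]; (iii) [open(y) => bird(c)]; (vi) [approved(y) => blue(obj3)]. ⇒ new: penguin(obj3), bird(c), blue(obj3).
[2] (i) [bird(c) => wooden(y)]; (iv) [blue(obj3), penguin(obj3) => ready(obj3)]. ⇒ new: wooden(y), ready(obj3).
[3] (x) [wooden(y), ready(obj3) => large(y)]. ⇒ new: large(y).
[4] (viii) [active(obj3), large(y) => flies(y)]. ⇒ new: flies(y).
Closure: {active(obj3), approved(y), bird(c), blue(obj3), closed(obj3), flies(y), has_feathers(obj3), large(y), open(y), penguin(obj3), ready(obj3), stale(y), wooden(y)} — 13 facts.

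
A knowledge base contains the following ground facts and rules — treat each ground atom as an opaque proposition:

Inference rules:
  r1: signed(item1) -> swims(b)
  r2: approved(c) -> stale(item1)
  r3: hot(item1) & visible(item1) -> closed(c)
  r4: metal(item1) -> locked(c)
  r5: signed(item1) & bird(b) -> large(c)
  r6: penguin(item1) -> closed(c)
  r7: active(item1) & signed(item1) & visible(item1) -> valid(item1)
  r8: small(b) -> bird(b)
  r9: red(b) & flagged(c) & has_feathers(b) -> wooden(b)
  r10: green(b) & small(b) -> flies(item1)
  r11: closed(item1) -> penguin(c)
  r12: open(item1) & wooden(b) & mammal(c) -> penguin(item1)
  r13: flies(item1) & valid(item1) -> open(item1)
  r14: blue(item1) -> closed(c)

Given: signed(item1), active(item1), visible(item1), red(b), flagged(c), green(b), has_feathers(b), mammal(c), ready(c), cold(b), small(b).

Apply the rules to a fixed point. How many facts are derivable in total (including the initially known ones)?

20

Round 1: r1 [signed(item1) -> swims(b)]; r7 [active(item1) & signed(item1) & visible(item1) -> valid(item1)]; r8 [small(b) -> bird(b)]; r9 [red(b) & flagged(c) & has_feathers(b) -> wooden(b)]; r10 [green(b) & small(b) -> flies(item1)]. Adds swims(b), valid(item1), bird(b), wooden(b), flies(item1).
Round 2: r5 [signed(item1) & bird(b) -> large(c)]; r13 [flies(item1) & valid(item1) -> open(item1)]. Adds large(c), open(item1).
Round 3: r12 [open(item1) & wooden(b) & mammal(c) -> penguin(item1)]. Adds penguin(item1).
Round 4: r6 [penguin(item1) -> closed(c)]. Adds closed(c).
Closure: {active(item1), bird(b), closed(c), cold(b), flagged(c), flies(item1), green(b), has_feathers(b), large(c), mammal(c), open(item1), penguin(item1), ready(c), red(b), signed(item1), small(b), swims(b), valid(item1), visible(item1), wooden(b)} — 20 facts.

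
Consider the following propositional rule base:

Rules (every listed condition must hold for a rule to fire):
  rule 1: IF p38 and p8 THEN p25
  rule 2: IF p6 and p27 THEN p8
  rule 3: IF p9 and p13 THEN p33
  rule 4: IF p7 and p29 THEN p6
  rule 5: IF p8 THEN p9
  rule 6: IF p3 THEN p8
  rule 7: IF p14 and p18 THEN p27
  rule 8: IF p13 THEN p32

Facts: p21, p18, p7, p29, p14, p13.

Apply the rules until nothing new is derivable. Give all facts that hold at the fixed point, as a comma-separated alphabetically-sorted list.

p13, p14, p18, p21, p27, p29, p32, p33, p6, p7, p8, p9

Round 1 — rule 4, rule 7, rule 8, derive p6, p27, p32.
Round 2 — rule 2, derive p8.
Round 3 — rule 5, derive p9.
Round 4 — rule 3, derive p33.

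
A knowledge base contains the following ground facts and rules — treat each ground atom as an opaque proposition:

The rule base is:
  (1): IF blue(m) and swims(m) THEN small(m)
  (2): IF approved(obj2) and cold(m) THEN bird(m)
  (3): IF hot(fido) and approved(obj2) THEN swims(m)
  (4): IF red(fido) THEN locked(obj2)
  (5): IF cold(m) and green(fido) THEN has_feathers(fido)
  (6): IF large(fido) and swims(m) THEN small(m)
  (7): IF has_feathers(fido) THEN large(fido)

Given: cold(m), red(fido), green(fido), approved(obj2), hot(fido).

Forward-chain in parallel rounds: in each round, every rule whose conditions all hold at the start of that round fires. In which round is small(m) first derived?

Round 1 fires (2), (3), (4), (5), giving bird(m), swims(m), locked(obj2), has_feathers(fido).
Round 2 fires (7), giving large(fido).
Round 3 fires (6), giving small(m).
small(m) first appears in round 3.

3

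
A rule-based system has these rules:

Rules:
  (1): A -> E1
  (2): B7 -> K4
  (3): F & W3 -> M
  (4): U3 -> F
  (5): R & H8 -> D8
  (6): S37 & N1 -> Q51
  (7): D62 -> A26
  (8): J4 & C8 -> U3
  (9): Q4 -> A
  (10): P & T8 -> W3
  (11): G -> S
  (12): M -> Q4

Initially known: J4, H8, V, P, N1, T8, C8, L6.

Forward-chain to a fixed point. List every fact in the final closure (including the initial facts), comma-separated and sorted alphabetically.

Round 1: (8) [J4 & C8 -> U3]; (10) [P & T8 -> W3]. Adds U3, W3.
Round 2: (4) [U3 -> F]. Adds F.
Round 3: (3) [F & W3 -> M]. Adds M.
Round 4: (12) [M -> Q4]. Adds Q4.
Round 5: (9) [Q4 -> A]. Adds A.
Round 6: (1) [A -> E1]. Adds E1.

A, C8, E1, F, H8, J4, L6, M, N1, P, Q4, T8, U3, V, W3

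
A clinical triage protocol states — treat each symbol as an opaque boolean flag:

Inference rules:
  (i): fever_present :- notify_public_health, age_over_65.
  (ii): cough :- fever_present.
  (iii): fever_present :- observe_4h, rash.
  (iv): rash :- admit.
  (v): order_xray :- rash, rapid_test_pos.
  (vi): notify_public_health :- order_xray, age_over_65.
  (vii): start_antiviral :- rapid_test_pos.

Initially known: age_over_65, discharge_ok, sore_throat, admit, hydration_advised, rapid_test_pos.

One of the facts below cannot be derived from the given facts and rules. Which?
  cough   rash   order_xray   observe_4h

Round 1 fires (iv), (vii), giving rash, start_antiviral.
Round 2 fires (v), giving order_xray.
Round 3 fires (vi), giving notify_public_health.
Round 4 fires (i), giving fever_present.
Round 5 fires (ii), giving cough.
Derived: rash (round 1), order_xray (round 2), cough (round 5). observe_4h never appears in any round.

observe_4h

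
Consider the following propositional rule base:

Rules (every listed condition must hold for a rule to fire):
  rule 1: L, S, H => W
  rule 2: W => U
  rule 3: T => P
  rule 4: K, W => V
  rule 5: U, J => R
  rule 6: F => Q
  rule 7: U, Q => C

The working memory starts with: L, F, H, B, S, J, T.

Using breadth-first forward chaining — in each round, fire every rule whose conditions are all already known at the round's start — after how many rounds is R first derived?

Round 1 — rule 1, rule 3, rule 6, derive W, P, Q.
Round 2 — rule 2, derive U.
Round 3 — rule 5, rule 7, derive R, C.
R first appears in round 3.

3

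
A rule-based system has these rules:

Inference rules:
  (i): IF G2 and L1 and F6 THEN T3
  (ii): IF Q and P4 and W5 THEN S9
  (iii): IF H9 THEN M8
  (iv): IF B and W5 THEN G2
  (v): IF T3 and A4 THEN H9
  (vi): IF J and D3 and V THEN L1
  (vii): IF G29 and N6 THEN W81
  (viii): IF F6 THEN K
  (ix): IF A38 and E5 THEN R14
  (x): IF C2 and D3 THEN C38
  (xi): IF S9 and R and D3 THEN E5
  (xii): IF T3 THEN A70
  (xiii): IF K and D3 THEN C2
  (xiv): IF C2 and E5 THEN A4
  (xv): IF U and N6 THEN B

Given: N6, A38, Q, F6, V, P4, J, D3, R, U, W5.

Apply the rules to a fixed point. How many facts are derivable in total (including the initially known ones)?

25

Round 1 — (ii), (vi), (viii), (xv), derive S9, L1, K, B.
Round 2 — (iv), (xi), (xiii), derive G2, E5, C2.
Round 3 — (i), (ix), (x), (xiv), derive T3, R14, C38, A4.
Round 4 — (v), (xii), derive H9, A70.
Round 5 — (iii), derive M8.
Closure: {A38, A4, A70, B, C2, C38, D3, E5, F6, G2, H9, J, K, L1, M8, N6, P4, Q, R, R14, S9, T3, U, V, W5} — 25 facts.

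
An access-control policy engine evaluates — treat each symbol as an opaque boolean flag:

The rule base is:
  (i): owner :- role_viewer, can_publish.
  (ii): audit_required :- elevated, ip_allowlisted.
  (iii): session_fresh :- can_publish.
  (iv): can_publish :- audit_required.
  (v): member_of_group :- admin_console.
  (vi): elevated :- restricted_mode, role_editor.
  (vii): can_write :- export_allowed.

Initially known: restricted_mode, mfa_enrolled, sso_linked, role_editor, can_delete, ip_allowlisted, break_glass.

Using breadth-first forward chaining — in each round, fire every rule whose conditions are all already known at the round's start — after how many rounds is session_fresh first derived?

4

Round 1: (vi) [elevated :- restricted_mode, role_editor.]. Adds elevated.
Round 2: (ii) [audit_required :- elevated, ip_allowlisted.]. Adds audit_required.
Round 3: (iv) [can_publish :- audit_required.]. Adds can_publish.
Round 4: (iii) [session_fresh :- can_publish.]. Adds session_fresh.
session_fresh first appears in round 4.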